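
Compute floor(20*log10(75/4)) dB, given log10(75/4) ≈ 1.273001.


||x||/||e|| = 75/4.
log10(75/4) ≈ 1.273001.
20*log10(||x||/||e||) ≈ 20*1.273001 = 25.46002.
floor(25.46002) = 25.

25


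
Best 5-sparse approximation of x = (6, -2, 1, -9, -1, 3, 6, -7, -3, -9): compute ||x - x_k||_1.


Sorted |x_i| descending: [9, 9, 7, 6, 6, 3, 3, 2, 1, 1]
Keep top 5: [9, 9, 7, 6, 6]
Tail entries: [3, 3, 2, 1, 1]
L1 error = sum of tail = 10.

10


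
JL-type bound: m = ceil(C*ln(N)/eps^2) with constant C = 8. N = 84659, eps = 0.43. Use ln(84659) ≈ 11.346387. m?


ln(84659) ≈ 11.346387.
eps^2 = 0.43^2 = 0.1849.
C*ln(N)/eps^2 ≈ 8*11.346387/0.1849 ≈ 490.9199.
m = ceil(490.9199) = 491.

491


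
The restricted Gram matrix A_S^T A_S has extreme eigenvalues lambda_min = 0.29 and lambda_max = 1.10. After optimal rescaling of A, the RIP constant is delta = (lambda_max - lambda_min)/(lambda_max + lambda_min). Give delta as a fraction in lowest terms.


lambda_max - lambda_min = 1.10 - 0.29 = 0.81.
lambda_max + lambda_min = 1.10 + 0.29 = 1.39.
delta = 0.81/1.39 = 81/139.

81/139


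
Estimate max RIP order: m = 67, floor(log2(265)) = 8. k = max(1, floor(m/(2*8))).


floor(log2(265)) = 8.
2*8 = 16.
m/(2*floor(log2(n))) = 67/16 ≈ 4.1875.
floor = 4.
k = max(1, 4) = 4.

4


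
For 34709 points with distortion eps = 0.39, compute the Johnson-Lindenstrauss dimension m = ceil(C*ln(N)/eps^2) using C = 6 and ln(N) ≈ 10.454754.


ln(34709) ≈ 10.454754.
eps^2 = 0.39^2 = 0.1521.
C*ln(N)/eps^2 ≈ 6*10.454754/0.1521 ≈ 412.4163.
m = ceil(412.4163) = 413.

413


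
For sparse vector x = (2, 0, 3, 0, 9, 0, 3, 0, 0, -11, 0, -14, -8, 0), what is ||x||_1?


Non-zero entries: [(0, 2), (2, 3), (4, 9), (6, 3), (9, -11), (11, -14), (12, -8)]
Absolute values: [2, 3, 9, 3, 11, 14, 8]
||x||_1 = sum = 50.

50


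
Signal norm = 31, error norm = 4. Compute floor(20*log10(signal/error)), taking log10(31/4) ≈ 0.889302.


||x||/||e|| = 31/4.
log10(31/4) ≈ 0.889302.
20*log10(||x||/||e||) ≈ 20*0.889302 = 17.78604.
floor(17.78604) = 17.

17


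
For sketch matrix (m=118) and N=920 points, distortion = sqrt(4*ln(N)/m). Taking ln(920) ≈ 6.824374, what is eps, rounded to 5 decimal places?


ln(920) ≈ 6.824374.
4*ln(N)/m ≈ 4*6.824374/118 ≈ 0.23133471.
eps = sqrt(0.23133471) ≈ 0.4809727 ≈ 0.48097.

0.48097


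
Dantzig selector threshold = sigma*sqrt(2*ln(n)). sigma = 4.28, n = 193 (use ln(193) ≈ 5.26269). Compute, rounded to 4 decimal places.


ln(193) ≈ 5.26269.
2*ln(n) ≈ 10.52538.
sqrt(2*ln(n)) ≈ sqrt(10.52538) ≈ 3.244284.
threshold ≈ 4.28*3.244284 = 13.88553552 ≈ 13.8855.

13.8855


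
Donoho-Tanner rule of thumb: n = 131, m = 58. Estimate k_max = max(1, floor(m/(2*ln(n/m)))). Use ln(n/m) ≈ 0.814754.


n/m = 131/58.
ln(n/m) ≈ 0.814754.
2*ln(n/m) ≈ 1.629508.
m/(2*ln(n/m)) ≈ 58/1.629508 ≈ 35.5936.
floor = 35.
k_max = max(1, 35) = 35.

35


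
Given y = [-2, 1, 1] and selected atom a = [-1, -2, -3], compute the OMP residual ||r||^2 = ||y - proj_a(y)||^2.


a^T a = 14.
a^T y = -3.
coeff = -3/14 = -3/14.
||r||^2 = 75/14.

75/14


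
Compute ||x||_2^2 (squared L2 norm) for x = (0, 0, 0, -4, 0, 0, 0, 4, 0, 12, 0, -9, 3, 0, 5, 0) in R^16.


Non-zero entries: [(3, -4), (7, 4), (9, 12), (11, -9), (12, 3), (14, 5)]
Squares: [16, 16, 144, 81, 9, 25]
||x||_2^2 = sum = 291.

291


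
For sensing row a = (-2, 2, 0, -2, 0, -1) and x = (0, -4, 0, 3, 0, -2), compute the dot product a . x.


Non-zero terms: ['2*-4', '-2*3', '-1*-2']
Products: [-8, -6, 2]
y = sum = -12.

-12


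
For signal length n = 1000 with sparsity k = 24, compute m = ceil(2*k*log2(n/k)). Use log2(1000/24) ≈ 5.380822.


log2(n/k) = log2(1000/24) ≈ 5.380822.
2*k*log2(n/k) ≈ 2*24*5.380822 = 258.279456.
m = ceil(258.279456) = 259.

259


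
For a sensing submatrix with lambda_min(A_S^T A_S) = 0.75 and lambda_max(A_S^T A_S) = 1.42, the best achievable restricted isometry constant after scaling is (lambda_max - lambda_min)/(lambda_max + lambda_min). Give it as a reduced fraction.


lambda_max - lambda_min = 1.42 - 0.75 = 0.67.
lambda_max + lambda_min = 1.42 + 0.75 = 2.17.
delta = 0.67/2.17 = 67/217.

67/217


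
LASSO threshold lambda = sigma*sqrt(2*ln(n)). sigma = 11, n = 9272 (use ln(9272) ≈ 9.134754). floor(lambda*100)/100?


ln(9272) ≈ 9.134754.
2*ln(n) ≈ 18.269508.
sqrt(2*ln(n)) ≈ sqrt(18.269508) ≈ 4.274285.
lambda ≈ 11*4.274285 = 47.017135.
floor(lambda*100)/100 = 47.01.

47.01


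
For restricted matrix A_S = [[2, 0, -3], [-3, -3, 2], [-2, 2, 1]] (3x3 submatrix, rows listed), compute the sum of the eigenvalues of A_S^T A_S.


Sum of eigenvalues of A_S^T A_S = trace(A_S^T A_S) = sum of squared column norms of A_S.
A_S^T A_S diagonal: [17, 13, 14].
trace = 17 + 13 + 14 = 44.

44


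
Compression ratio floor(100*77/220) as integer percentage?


100*m/n = 100*77/220 ≈ 35.0.
floor = 35.

35


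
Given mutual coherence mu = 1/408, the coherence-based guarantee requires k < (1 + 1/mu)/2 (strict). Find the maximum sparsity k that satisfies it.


1/mu = 408.
1 + 1/mu = 409.
(1 + 1/mu)/2 = 204.5 is not an integer, so k_max = floor(204.5) = 204.

204


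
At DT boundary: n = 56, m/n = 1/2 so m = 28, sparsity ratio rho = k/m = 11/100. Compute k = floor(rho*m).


m = 1/2*56 = 28.
rho = 11/100.
rho*m = 11/100*28 = 3.08.
k = floor(3.08) = 3.

3


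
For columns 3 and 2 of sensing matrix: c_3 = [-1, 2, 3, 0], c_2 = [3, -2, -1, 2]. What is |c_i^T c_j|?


Inner product: -1*3 + 2*-2 + 3*-1 + 0*2
Products: [-3, -4, -3, 0]
Sum = -10.
|dot| = 10.

10


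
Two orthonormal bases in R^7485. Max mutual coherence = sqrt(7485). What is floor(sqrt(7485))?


86^2 = 7396 <= 7485 < 7569 = 87^2, so 86 <= sqrt(7485) < 87.
floor(sqrt(7485)) = 86.

86


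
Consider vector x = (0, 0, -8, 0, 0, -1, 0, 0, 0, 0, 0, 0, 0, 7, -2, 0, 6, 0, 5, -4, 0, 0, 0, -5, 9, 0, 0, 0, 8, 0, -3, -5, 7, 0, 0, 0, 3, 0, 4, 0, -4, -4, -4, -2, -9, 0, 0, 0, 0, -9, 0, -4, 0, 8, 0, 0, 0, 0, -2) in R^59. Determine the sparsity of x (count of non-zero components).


Non-zero positions: [2, 5, 13, 14, 16, 18, 19, 23, 24, 28, 30, 31, 32, 36, 38, 40, 41, 42, 43, 44, 49, 51, 53, 58].
Sparsity = 24.

24


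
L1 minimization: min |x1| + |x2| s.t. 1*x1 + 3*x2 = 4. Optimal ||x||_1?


Axis intercepts:
  x1 = 4, x2 = 0: L1 = 4
  x1 = 0, x2 = 4/3: L1 = 4/3
x* = (0, 4/3)
||x*||_1 = 4/3.

4/3


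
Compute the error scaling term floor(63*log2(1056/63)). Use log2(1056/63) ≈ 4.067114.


log2(n/k) = log2(1056/63) ≈ 4.067114.
k*log2(n/k) ≈ 63*4.067114 = 256.228182.
floor(256.228182) = 256.

256


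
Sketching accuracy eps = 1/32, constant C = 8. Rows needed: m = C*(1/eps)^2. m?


1/eps = 32.
(1/eps)^2 = 1024.
m = 8*1024 = 8192.

8192


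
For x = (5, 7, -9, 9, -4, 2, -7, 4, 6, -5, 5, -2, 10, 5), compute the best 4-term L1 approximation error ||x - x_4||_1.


Sorted |x_i| descending: [10, 9, 9, 7, 7, 6, 5, 5, 5, 5, 4, 4, 2, 2]
Keep top 4: [10, 9, 9, 7]
Tail entries: [7, 6, 5, 5, 5, 5, 4, 4, 2, 2]
L1 error = sum of tail = 45.

45


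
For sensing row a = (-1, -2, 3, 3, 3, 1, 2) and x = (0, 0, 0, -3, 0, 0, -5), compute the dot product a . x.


Non-zero terms: ['3*-3', '2*-5']
Products: [-9, -10]
y = sum = -19.

-19


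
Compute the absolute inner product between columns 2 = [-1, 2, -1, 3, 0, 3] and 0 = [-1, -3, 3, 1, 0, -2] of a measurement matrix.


Inner product: -1*-1 + 2*-3 + -1*3 + 3*1 + 0*0 + 3*-2
Products: [1, -6, -3, 3, 0, -6]
Sum = -11.
|dot| = 11.

11


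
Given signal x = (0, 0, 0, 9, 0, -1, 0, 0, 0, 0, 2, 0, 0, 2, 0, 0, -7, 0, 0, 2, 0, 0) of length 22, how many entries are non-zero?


Non-zero positions: [3, 5, 10, 13, 16, 19].
Sparsity = 6.

6


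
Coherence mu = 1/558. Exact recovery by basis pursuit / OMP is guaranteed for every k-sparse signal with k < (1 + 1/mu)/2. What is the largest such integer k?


1/mu = 558.
1 + 1/mu = 559.
(1 + 1/mu)/2 = 279.5 is not an integer, so k_max = floor(279.5) = 279.

279


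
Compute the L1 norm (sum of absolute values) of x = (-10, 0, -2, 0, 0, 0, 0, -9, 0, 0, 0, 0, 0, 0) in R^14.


Non-zero entries: [(0, -10), (2, -2), (7, -9)]
Absolute values: [10, 2, 9]
||x||_1 = sum = 21.

21


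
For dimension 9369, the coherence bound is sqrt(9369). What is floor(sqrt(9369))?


96^2 = 9216 <= 9369 < 9409 = 97^2, so 96 <= sqrt(9369) < 97.
floor(sqrt(9369)) = 96.

96


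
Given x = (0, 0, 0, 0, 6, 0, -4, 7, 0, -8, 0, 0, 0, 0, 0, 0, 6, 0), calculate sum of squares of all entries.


Non-zero entries: [(4, 6), (6, -4), (7, 7), (9, -8), (16, 6)]
Squares: [36, 16, 49, 64, 36]
||x||_2^2 = sum = 201.

201


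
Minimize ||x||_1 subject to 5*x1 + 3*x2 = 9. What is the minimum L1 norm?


Axis intercepts:
  x1 = 9/5, x2 = 0: L1 = 9/5
  x1 = 0, x2 = 3: L1 = 3
x* = (9/5, 0)
||x*||_1 = 9/5.

9/5


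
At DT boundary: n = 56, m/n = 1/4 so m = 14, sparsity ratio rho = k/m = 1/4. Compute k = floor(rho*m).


m = 1/4*56 = 14.
rho = 1/4.
rho*m = 1/4*14 = 3.5.
k = floor(3.5) = 3.

3


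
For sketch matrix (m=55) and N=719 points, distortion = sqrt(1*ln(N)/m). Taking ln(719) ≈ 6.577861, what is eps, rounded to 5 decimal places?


ln(719) ≈ 6.577861.
1*ln(N)/m ≈ 1*6.577861/55 ≈ 0.11959747.
eps = sqrt(0.11959747) ≈ 0.3458287 ≈ 0.34583.

0.34583


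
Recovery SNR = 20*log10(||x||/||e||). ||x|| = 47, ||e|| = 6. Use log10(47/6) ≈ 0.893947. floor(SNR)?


||x||/||e|| = 47/6.
log10(47/6) ≈ 0.893947.
20*log10(||x||/||e||) ≈ 20*0.893947 = 17.87894.
floor(17.87894) = 17.

17


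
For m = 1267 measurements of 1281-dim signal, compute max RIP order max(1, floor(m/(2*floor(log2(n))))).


floor(log2(1281)) = 10.
2*10 = 20.
m/(2*floor(log2(n))) = 1267/20 ≈ 63.35.
floor = 63.
k = max(1, 63) = 63.

63


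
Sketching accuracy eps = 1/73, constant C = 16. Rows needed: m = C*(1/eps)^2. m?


1/eps = 73.
(1/eps)^2 = 5329.
m = 16*5329 = 85264.

85264


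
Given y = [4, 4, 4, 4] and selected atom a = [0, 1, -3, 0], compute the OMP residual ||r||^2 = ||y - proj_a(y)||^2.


a^T a = 10.
a^T y = -8.
coeff = -8/10 = -4/5.
||r||^2 = 288/5.

288/5


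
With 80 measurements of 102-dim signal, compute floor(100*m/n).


100*m/n = 100*80/102 ≈ 78.4314.
floor = 78.

78


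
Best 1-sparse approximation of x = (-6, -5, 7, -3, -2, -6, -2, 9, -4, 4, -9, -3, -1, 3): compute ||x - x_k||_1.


Sorted |x_i| descending: [9, 9, 7, 6, 6, 5, 4, 4, 3, 3, 3, 2, 2, 1]
Keep top 1: [9]
Tail entries: [9, 7, 6, 6, 5, 4, 4, 3, 3, 3, 2, 2, 1]
L1 error = sum of tail = 55.

55


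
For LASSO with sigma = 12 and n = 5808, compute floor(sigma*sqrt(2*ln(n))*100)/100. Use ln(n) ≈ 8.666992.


ln(5808) ≈ 8.666992.
2*ln(n) ≈ 17.333984.
sqrt(2*ln(n)) ≈ sqrt(17.333984) ≈ 4.16341.
lambda ≈ 12*4.16341 = 49.96092.
floor(lambda*100)/100 = 49.96.

49.96


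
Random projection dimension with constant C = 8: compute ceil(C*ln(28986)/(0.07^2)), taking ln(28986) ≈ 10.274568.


ln(28986) ≈ 10.274568.
eps^2 = 0.07^2 = 0.0049.
C*ln(N)/eps^2 ≈ 8*10.274568/0.0049 ≈ 16774.8049.
m = ceil(16774.8049) = 16775.

16775


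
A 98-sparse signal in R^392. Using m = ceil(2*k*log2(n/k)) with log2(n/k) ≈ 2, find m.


log2(n/k) = log2(392/98) ≈ 2.
2*k*log2(n/k) ≈ 2*98*2 = 392.
m = ceil(392) = 392.

392


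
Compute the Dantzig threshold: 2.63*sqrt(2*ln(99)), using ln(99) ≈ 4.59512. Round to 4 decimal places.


ln(99) ≈ 4.59512.
2*ln(n) ≈ 9.19024.
sqrt(2*ln(n)) ≈ sqrt(9.19024) ≈ 3.031541.
threshold ≈ 2.63*3.031541 = 7.97295283 ≈ 7.9730.

7.9730


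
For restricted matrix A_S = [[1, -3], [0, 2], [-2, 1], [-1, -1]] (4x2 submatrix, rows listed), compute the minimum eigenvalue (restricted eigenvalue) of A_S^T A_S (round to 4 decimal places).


A_S^T A_S = [[6, -4], [-4, 15]].
trace = 21.
det = 74.
disc = trace^2 - 4*det = 441 - 4*74 = 145.
sqrt(145) ≈ 12.041595.
lam_min = (21 - sqrt(145))/2 ≈ (21 - 12.041595)/2 = 4.4792025 ≈ 4.4792.

4.4792


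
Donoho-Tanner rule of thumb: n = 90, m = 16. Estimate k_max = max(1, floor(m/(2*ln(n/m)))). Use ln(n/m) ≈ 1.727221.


n/m = 90/16 = 45/8.
ln(n/m) ≈ 1.727221.
2*ln(n/m) ≈ 3.454442.
m/(2*ln(n/m)) ≈ 16/3.454442 ≈ 4.6317.
floor = 4.
k_max = max(1, 4) = 4.

4


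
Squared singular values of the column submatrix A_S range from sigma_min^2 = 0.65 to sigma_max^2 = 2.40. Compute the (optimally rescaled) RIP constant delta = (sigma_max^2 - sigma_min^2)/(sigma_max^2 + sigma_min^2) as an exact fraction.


lambda_max - lambda_min = 2.40 - 0.65 = 1.75.
lambda_max + lambda_min = 2.40 + 0.65 = 3.05.
delta = 1.75/3.05 = 175/305 = 35/61.

35/61


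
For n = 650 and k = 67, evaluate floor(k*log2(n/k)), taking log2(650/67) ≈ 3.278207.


log2(n/k) = log2(650/67) ≈ 3.278207.
k*log2(n/k) ≈ 67*3.278207 = 219.639869.
floor(219.639869) = 219.

219


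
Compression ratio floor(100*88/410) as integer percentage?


100*m/n = 100*88/410 ≈ 21.4634.
floor = 21.

21


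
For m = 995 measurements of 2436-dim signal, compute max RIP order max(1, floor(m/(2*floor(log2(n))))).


floor(log2(2436)) = 11.
2*11 = 22.
m/(2*floor(log2(n))) = 995/22 ≈ 45.2273.
floor = 45.
k = max(1, 45) = 45.

45


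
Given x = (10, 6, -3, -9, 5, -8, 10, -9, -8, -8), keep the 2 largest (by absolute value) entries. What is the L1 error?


Sorted |x_i| descending: [10, 10, 9, 9, 8, 8, 8, 6, 5, 3]
Keep top 2: [10, 10]
Tail entries: [9, 9, 8, 8, 8, 6, 5, 3]
L1 error = sum of tail = 56.

56


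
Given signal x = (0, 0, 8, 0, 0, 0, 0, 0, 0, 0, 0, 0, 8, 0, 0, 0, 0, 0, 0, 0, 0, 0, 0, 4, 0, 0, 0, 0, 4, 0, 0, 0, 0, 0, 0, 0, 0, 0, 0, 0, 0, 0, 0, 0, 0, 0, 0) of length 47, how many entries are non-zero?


Non-zero positions: [2, 12, 23, 28].
Sparsity = 4.

4


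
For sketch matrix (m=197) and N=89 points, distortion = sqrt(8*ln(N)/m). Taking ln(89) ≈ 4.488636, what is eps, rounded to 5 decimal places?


ln(89) ≈ 4.488636.
8*ln(N)/m ≈ 8*4.488636/197 ≈ 0.18227963.
eps = sqrt(0.18227963) ≈ 0.4269422 ≈ 0.42694.

0.42694


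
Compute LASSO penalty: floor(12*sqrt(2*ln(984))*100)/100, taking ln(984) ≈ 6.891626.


ln(984) ≈ 6.891626.
2*ln(n) ≈ 13.783252.
sqrt(2*ln(n)) ≈ sqrt(13.783252) ≈ 3.71258.
lambda ≈ 12*3.71258 = 44.55096.
floor(lambda*100)/100 = 44.55.

44.55


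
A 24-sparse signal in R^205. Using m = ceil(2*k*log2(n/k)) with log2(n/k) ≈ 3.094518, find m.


log2(n/k) = log2(205/24) ≈ 3.094518.
2*k*log2(n/k) ≈ 2*24*3.094518 = 148.536864.
m = ceil(148.536864) = 149.

149


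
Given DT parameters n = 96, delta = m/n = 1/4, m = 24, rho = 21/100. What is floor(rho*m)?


m = 1/4*96 = 24.
rho = 21/100.
rho*m = 21/100*24 = 5.04.
k = floor(5.04) = 5.

5


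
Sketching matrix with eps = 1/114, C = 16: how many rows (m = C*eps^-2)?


1/eps = 114.
(1/eps)^2 = 12996.
m = 16*12996 = 207936.

207936


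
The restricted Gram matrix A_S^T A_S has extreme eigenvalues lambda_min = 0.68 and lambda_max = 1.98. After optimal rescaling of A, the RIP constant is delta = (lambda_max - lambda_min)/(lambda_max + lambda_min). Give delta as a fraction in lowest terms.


lambda_max - lambda_min = 1.98 - 0.68 = 1.30.
lambda_max + lambda_min = 1.98 + 0.68 = 2.66.
delta = 1.30/2.66 = 130/266 = 65/133.

65/133


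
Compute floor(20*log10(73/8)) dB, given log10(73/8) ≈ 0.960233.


||x||/||e|| = 73/8.
log10(73/8) ≈ 0.960233.
20*log10(||x||/||e||) ≈ 20*0.960233 = 19.20466.
floor(19.20466) = 19.

19


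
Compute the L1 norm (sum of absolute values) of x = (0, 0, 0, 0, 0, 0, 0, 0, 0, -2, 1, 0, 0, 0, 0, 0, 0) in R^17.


Non-zero entries: [(9, -2), (10, 1)]
Absolute values: [2, 1]
||x||_1 = sum = 3.

3


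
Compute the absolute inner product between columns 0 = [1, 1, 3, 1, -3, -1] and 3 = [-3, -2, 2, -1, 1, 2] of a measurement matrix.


Inner product: 1*-3 + 1*-2 + 3*2 + 1*-1 + -3*1 + -1*2
Products: [-3, -2, 6, -1, -3, -2]
Sum = -5.
|dot| = 5.

5


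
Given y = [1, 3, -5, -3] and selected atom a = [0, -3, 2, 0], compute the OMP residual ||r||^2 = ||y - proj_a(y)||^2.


a^T a = 13.
a^T y = -19.
coeff = -19/13 = -19/13.
||r||^2 = 211/13.

211/13


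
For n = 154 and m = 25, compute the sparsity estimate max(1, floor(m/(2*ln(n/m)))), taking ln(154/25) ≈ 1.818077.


n/m = 154/25.
ln(n/m) ≈ 1.818077.
2*ln(n/m) ≈ 3.636154.
m/(2*ln(n/m)) ≈ 25/3.636154 ≈ 6.8754.
floor = 6.
k_max = max(1, 6) = 6.

6


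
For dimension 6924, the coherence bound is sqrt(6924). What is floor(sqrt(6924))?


83^2 = 6889 <= 6924 < 7056 = 84^2, so 83 <= sqrt(6924) < 84.
floor(sqrt(6924)) = 83.

83


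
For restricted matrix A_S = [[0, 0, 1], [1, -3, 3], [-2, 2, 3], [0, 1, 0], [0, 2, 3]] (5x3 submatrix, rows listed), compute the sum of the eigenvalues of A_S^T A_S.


Sum of eigenvalues of A_S^T A_S = trace(A_S^T A_S) = sum of squared column norms of A_S.
A_S^T A_S diagonal: [5, 18, 28].
trace = 5 + 18 + 28 = 51.

51


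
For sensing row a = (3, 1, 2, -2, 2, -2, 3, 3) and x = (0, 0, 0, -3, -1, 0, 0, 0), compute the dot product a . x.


Non-zero terms: ['-2*-3', '2*-1']
Products: [6, -2]
y = sum = 4.

4


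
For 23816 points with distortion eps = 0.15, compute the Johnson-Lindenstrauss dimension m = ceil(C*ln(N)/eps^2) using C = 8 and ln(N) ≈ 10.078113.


ln(23816) ≈ 10.078113.
eps^2 = 0.15^2 = 0.0225.
C*ln(N)/eps^2 ≈ 8*10.078113/0.0225 ≈ 3583.3291.
m = ceil(3583.3291) = 3584.

3584


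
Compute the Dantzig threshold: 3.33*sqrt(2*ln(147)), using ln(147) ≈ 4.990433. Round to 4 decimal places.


ln(147) ≈ 4.990433.
2*ln(n) ≈ 9.980866.
sqrt(2*ln(n)) ≈ sqrt(9.980866) ≈ 3.159251.
threshold ≈ 3.33*3.159251 = 10.52030583 ≈ 10.5203.

10.5203


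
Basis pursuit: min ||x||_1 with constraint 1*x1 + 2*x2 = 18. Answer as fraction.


Axis intercepts:
  x1 = 18, x2 = 0: L1 = 18
  x1 = 0, x2 = 9: L1 = 9
x* = (0, 9)
||x*||_1 = 9.

9


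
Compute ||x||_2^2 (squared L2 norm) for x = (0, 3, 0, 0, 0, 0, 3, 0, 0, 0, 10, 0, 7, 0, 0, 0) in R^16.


Non-zero entries: [(1, 3), (6, 3), (10, 10), (12, 7)]
Squares: [9, 9, 100, 49]
||x||_2^2 = sum = 167.

167


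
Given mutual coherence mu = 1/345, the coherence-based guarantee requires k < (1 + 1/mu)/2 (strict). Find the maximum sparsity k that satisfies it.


1/mu = 345.
1 + 1/mu = 346.
(1 + 1/mu)/2 = 173 is an integer and the inequality is strict, so k_max = 173 - 1 = 172.

172


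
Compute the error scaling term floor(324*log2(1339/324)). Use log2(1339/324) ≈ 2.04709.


log2(n/k) = log2(1339/324) ≈ 2.04709.
k*log2(n/k) ≈ 324*2.04709 = 663.25716.
floor(663.25716) = 663.

663


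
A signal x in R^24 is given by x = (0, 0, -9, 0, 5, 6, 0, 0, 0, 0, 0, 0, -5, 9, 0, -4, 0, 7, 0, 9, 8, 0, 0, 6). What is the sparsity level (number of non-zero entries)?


Non-zero positions: [2, 4, 5, 12, 13, 15, 17, 19, 20, 23].
Sparsity = 10.

10


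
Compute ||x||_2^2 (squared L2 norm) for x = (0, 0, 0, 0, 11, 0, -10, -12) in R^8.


Non-zero entries: [(4, 11), (6, -10), (7, -12)]
Squares: [121, 100, 144]
||x||_2^2 = sum = 365.

365


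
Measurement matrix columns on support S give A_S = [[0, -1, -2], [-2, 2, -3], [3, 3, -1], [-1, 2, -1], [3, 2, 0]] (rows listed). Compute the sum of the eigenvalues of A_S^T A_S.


Sum of eigenvalues of A_S^T A_S = trace(A_S^T A_S) = sum of squared column norms of A_S.
A_S^T A_S diagonal: [23, 22, 15].
trace = 23 + 22 + 15 = 60.

60


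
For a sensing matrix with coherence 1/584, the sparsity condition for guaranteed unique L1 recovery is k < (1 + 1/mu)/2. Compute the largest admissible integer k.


1/mu = 584.
1 + 1/mu = 585.
(1 + 1/mu)/2 = 292.5 is not an integer, so k_max = floor(292.5) = 292.

292


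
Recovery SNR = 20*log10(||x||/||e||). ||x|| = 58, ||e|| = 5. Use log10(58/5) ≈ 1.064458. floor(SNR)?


||x||/||e|| = 58/5.
log10(58/5) ≈ 1.064458.
20*log10(||x||/||e||) ≈ 20*1.064458 = 21.28916.
floor(21.28916) = 21.

21


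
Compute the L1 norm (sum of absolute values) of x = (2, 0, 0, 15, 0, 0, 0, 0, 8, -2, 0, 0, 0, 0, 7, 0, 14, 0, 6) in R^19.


Non-zero entries: [(0, 2), (3, 15), (8, 8), (9, -2), (14, 7), (16, 14), (18, 6)]
Absolute values: [2, 15, 8, 2, 7, 14, 6]
||x||_1 = sum = 54.

54


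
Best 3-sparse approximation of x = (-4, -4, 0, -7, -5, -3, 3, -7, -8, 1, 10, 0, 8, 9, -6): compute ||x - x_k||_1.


Sorted |x_i| descending: [10, 9, 8, 8, 7, 7, 6, 5, 4, 4, 3, 3, 1, 0, 0]
Keep top 3: [10, 9, 8]
Tail entries: [8, 7, 7, 6, 5, 4, 4, 3, 3, 1, 0, 0]
L1 error = sum of tail = 48.

48


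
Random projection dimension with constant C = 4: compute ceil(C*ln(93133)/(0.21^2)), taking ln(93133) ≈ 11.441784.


ln(93133) ≈ 11.441784.
eps^2 = 0.21^2 = 0.0441.
C*ln(N)/eps^2 ≈ 4*11.441784/0.0441 ≈ 1037.8035.
m = ceil(1037.8035) = 1038.

1038


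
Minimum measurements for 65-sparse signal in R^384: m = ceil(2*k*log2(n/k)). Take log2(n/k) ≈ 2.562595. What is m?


log2(n/k) = log2(384/65) ≈ 2.562595.
2*k*log2(n/k) ≈ 2*65*2.562595 = 333.13735.
m = ceil(333.13735) = 334.

334


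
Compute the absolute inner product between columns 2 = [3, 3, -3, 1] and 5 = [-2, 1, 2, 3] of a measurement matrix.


Inner product: 3*-2 + 3*1 + -3*2 + 1*3
Products: [-6, 3, -6, 3]
Sum = -6.
|dot| = 6.

6


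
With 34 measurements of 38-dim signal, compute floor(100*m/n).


100*m/n = 100*34/38 ≈ 89.4737.
floor = 89.

89


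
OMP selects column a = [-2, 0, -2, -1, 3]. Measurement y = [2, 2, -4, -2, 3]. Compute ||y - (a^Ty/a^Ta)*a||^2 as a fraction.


a^T a = 18.
a^T y = 15.
coeff = 15/18 = 5/6.
||r||^2 = 49/2.

49/2


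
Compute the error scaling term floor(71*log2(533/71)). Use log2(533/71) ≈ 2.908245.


log2(n/k) = log2(533/71) ≈ 2.908245.
k*log2(n/k) ≈ 71*2.908245 = 206.485395.
floor(206.485395) = 206.

206


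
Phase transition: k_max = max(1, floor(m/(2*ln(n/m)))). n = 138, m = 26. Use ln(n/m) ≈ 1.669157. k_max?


n/m = 138/26 = 69/13.
ln(n/m) ≈ 1.669157.
2*ln(n/m) ≈ 3.338314.
m/(2*ln(n/m)) ≈ 26/3.338314 ≈ 7.7884.
floor = 7.
k_max = max(1, 7) = 7.

7


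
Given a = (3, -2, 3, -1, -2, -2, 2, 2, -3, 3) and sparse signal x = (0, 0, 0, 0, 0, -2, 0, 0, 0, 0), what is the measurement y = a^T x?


Non-zero terms: ['-2*-2']
Products: [4]
y = sum = 4.

4


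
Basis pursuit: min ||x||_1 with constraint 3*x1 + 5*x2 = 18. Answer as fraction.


Axis intercepts:
  x1 = 6, x2 = 0: L1 = 6
  x1 = 0, x2 = 18/5: L1 = 18/5
x* = (0, 18/5)
||x*||_1 = 18/5.

18/5


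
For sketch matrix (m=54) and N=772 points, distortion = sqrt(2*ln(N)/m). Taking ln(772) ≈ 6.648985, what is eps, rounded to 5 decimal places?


ln(772) ≈ 6.648985.
2*ln(N)/m ≈ 2*6.648985/54 ≈ 0.2462587.
eps = sqrt(0.2462587) ≈ 0.4962446 ≈ 0.49624.

0.49624


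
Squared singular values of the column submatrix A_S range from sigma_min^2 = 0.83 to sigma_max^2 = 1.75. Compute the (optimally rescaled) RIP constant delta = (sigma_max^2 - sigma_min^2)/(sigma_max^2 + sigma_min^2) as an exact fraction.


lambda_max - lambda_min = 1.75 - 0.83 = 0.92.
lambda_max + lambda_min = 1.75 + 0.83 = 2.58.
delta = 0.92/2.58 = 92/258 = 46/129.

46/129


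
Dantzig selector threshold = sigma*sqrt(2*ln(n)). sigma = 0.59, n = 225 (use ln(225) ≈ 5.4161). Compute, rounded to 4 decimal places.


ln(225) ≈ 5.4161.
2*ln(n) ≈ 10.8322.
sqrt(2*ln(n)) ≈ sqrt(10.8322) ≈ 3.291231.
threshold ≈ 0.59*3.291231 = 1.94182629 ≈ 1.9418.

1.9418


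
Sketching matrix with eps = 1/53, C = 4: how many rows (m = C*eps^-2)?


1/eps = 53.
(1/eps)^2 = 2809.
m = 4*2809 = 11236.

11236


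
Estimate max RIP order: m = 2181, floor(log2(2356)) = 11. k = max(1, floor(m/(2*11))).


floor(log2(2356)) = 11.
2*11 = 22.
m/(2*floor(log2(n))) = 2181/22 ≈ 99.1364.
floor = 99.
k = max(1, 99) = 99.

99


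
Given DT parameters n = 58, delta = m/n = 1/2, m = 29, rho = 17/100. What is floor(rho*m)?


m = 1/2*58 = 29.
rho = 17/100.
rho*m = 17/100*29 = 4.93.
k = floor(4.93) = 4.

4


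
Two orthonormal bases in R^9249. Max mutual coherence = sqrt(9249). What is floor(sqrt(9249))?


96^2 = 9216 <= 9249 < 9409 = 97^2, so 96 <= sqrt(9249) < 97.
floor(sqrt(9249)) = 96.

96


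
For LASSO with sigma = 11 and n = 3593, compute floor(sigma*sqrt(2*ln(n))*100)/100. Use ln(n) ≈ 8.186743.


ln(3593) ≈ 8.186743.
2*ln(n) ≈ 16.373486.
sqrt(2*ln(n)) ≈ sqrt(16.373486) ≈ 4.046416.
lambda ≈ 11*4.046416 = 44.510576.
floor(lambda*100)/100 = 44.51.

44.51


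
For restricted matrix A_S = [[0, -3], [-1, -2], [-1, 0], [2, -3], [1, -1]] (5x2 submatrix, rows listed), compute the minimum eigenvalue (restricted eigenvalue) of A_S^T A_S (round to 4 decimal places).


A_S^T A_S = [[7, -5], [-5, 23]].
trace = 30.
det = 136.
disc = trace^2 - 4*det = 900 - 4*136 = 356.
sqrt(356) ≈ 18.867962.
lam_min = (30 - sqrt(356))/2 ≈ (30 - 18.867962)/2 = 5.566019 ≈ 5.5660.

5.5660


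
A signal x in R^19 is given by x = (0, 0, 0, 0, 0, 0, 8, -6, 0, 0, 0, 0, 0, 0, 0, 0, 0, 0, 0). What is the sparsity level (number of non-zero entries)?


Non-zero positions: [6, 7].
Sparsity = 2.

2


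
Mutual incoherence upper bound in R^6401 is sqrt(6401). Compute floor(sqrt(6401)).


80^2 = 6400 <= 6401 < 6561 = 81^2, so 80 <= sqrt(6401) < 81.
floor(sqrt(6401)) = 80.

80


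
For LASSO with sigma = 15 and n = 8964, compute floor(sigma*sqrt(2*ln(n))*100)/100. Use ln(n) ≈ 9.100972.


ln(8964) ≈ 9.100972.
2*ln(n) ≈ 18.201944.
sqrt(2*ln(n)) ≈ sqrt(18.201944) ≈ 4.266374.
lambda ≈ 15*4.266374 = 63.99561.
floor(lambda*100)/100 = 63.99.

63.99


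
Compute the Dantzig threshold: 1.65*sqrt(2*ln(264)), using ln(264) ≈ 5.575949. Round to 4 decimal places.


ln(264) ≈ 5.575949.
2*ln(n) ≈ 11.151898.
sqrt(2*ln(n)) ≈ sqrt(11.151898) ≈ 3.339446.
threshold ≈ 1.65*3.339446 = 5.5100859 ≈ 5.5101.

5.5101


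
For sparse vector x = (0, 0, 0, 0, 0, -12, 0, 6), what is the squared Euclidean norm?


Non-zero entries: [(5, -12), (7, 6)]
Squares: [144, 36]
||x||_2^2 = sum = 180.

180


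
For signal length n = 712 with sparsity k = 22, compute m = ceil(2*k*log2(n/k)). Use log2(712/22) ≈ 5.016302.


log2(n/k) = log2(712/22) ≈ 5.016302.
2*k*log2(n/k) ≈ 2*22*5.016302 = 220.717288.
m = ceil(220.717288) = 221.

221


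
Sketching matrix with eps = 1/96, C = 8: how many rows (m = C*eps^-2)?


1/eps = 96.
(1/eps)^2 = 9216.
m = 8*9216 = 73728.

73728


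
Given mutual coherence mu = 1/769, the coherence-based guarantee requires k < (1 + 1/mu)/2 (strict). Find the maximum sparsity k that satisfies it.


1/mu = 769.
1 + 1/mu = 770.
(1 + 1/mu)/2 = 385 is an integer and the inequality is strict, so k_max = 385 - 1 = 384.

384


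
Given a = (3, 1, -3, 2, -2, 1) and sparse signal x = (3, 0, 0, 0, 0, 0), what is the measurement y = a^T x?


Non-zero terms: ['3*3']
Products: [9]
y = sum = 9.

9


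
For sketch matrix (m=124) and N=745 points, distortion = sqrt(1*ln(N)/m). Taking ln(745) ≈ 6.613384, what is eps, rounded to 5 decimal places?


ln(745) ≈ 6.613384.
1*ln(N)/m ≈ 1*6.613384/124 ≈ 0.05333374.
eps = sqrt(0.05333374) ≈ 0.230941 ≈ 0.23094.

0.23094


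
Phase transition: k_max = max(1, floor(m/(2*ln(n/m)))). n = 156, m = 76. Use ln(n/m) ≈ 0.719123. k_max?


n/m = 156/76 = 39/19.
ln(n/m) ≈ 0.719123.
2*ln(n/m) ≈ 1.438246.
m/(2*ln(n/m)) ≈ 76/1.438246 ≈ 52.8421.
floor = 52.
k_max = max(1, 52) = 52.

52


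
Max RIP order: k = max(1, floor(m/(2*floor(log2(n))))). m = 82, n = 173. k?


floor(log2(173)) = 7.
2*7 = 14.
m/(2*floor(log2(n))) = 82/14 ≈ 5.8571.
floor = 5.
k = max(1, 5) = 5.

5


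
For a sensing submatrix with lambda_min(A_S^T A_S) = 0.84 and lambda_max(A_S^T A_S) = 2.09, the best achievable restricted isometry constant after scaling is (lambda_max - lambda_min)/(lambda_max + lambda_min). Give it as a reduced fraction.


lambda_max - lambda_min = 2.09 - 0.84 = 1.25.
lambda_max + lambda_min = 2.09 + 0.84 = 2.93.
delta = 1.25/2.93 = 125/293.

125/293


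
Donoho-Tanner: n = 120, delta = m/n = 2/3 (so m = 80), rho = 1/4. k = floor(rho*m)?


m = 2/3*120 = 80.
rho = 1/4.
rho*m = 1/4*80 = 20.
k = floor(20) = 20.

20


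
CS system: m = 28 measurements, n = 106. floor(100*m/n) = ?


100*m/n = 100*28/106 ≈ 26.4151.
floor = 26.

26


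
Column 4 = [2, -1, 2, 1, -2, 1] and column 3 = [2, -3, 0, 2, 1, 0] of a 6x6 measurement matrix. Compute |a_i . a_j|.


Inner product: 2*2 + -1*-3 + 2*0 + 1*2 + -2*1 + 1*0
Products: [4, 3, 0, 2, -2, 0]
Sum = 7.
|dot| = 7.

7


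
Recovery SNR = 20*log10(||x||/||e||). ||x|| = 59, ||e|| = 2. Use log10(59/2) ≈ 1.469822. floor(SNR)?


||x||/||e|| = 59/2.
log10(59/2) ≈ 1.469822.
20*log10(||x||/||e||) ≈ 20*1.469822 = 29.39644.
floor(29.39644) = 29.

29


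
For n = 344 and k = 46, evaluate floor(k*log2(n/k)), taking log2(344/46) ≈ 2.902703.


log2(n/k) = log2(344/46) ≈ 2.902703.
k*log2(n/k) ≈ 46*2.902703 = 133.524338.
floor(133.524338) = 133.

133


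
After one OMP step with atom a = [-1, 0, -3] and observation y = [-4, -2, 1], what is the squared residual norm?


a^T a = 10.
a^T y = 1.
coeff = 1/10 = 1/10.
||r||^2 = 209/10.

209/10


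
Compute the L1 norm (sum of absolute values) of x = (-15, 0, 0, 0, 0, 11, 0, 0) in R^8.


Non-zero entries: [(0, -15), (5, 11)]
Absolute values: [15, 11]
||x||_1 = sum = 26.

26


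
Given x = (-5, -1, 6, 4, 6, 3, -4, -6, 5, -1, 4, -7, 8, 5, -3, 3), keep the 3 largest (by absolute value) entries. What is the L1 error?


Sorted |x_i| descending: [8, 7, 6, 6, 6, 5, 5, 5, 4, 4, 4, 3, 3, 3, 1, 1]
Keep top 3: [8, 7, 6]
Tail entries: [6, 6, 5, 5, 5, 4, 4, 4, 3, 3, 3, 1, 1]
L1 error = sum of tail = 50.

50


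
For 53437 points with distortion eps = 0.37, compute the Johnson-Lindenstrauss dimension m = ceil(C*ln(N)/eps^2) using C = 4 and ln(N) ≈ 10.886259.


ln(53437) ≈ 10.886259.
eps^2 = 0.37^2 = 0.1369.
C*ln(N)/eps^2 ≈ 4*10.886259/0.1369 ≈ 318.0792.
m = ceil(318.0792) = 319.

319


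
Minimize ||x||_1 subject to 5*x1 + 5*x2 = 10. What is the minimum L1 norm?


Axis intercepts:
  x1 = 2, x2 = 0: L1 = 2
  x1 = 0, x2 = 2: L1 = 2
x* = (2, 0)
||x*||_1 = 2.

2


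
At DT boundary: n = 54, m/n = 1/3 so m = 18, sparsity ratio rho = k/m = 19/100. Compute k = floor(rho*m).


m = 1/3*54 = 18.
rho = 19/100.
rho*m = 19/100*18 = 3.42.
k = floor(3.42) = 3.

3


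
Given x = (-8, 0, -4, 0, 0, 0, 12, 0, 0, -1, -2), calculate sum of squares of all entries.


Non-zero entries: [(0, -8), (2, -4), (6, 12), (9, -1), (10, -2)]
Squares: [64, 16, 144, 1, 4]
||x||_2^2 = sum = 229.

229


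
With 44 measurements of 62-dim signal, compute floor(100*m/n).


100*m/n = 100*44/62 ≈ 70.9677.
floor = 70.

70


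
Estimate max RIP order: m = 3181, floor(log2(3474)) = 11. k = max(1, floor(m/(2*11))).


floor(log2(3474)) = 11.
2*11 = 22.
m/(2*floor(log2(n))) = 3181/22 ≈ 144.5909.
floor = 144.
k = max(1, 144) = 144.

144


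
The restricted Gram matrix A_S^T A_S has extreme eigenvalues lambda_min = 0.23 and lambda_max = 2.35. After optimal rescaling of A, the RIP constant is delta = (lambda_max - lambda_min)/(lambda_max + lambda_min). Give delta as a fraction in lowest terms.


lambda_max - lambda_min = 2.35 - 0.23 = 2.12.
lambda_max + lambda_min = 2.35 + 0.23 = 2.58.
delta = 2.12/2.58 = 212/258 = 106/129.

106/129


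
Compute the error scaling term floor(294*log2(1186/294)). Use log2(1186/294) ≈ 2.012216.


log2(n/k) = log2(1186/294) ≈ 2.012216.
k*log2(n/k) ≈ 294*2.012216 = 591.591504.
floor(591.591504) = 591.

591


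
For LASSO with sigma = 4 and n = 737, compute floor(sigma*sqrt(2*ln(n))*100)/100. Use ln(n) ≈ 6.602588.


ln(737) ≈ 6.602588.
2*ln(n) ≈ 13.205176.
sqrt(2*ln(n)) ≈ sqrt(13.205176) ≈ 3.633893.
lambda ≈ 4*3.633893 = 14.535572.
floor(lambda*100)/100 = 14.53.

14.53


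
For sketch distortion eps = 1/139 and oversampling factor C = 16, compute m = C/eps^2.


1/eps = 139.
(1/eps)^2 = 19321.
m = 16*19321 = 309136.

309136


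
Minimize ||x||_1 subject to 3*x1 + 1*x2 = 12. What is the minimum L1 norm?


Axis intercepts:
  x1 = 4, x2 = 0: L1 = 4
  x1 = 0, x2 = 12: L1 = 12
x* = (4, 0)
||x*||_1 = 4.

4


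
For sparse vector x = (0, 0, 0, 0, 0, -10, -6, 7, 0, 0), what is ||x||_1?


Non-zero entries: [(5, -10), (6, -6), (7, 7)]
Absolute values: [10, 6, 7]
||x||_1 = sum = 23.

23


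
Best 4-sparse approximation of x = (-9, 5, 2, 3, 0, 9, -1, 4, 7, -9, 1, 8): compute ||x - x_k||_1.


Sorted |x_i| descending: [9, 9, 9, 8, 7, 5, 4, 3, 2, 1, 1, 0]
Keep top 4: [9, 9, 9, 8]
Tail entries: [7, 5, 4, 3, 2, 1, 1, 0]
L1 error = sum of tail = 23.

23


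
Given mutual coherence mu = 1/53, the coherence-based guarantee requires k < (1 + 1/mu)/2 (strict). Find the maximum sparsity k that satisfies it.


1/mu = 53.
1 + 1/mu = 54.
(1 + 1/mu)/2 = 27 is an integer and the inequality is strict, so k_max = 27 - 1 = 26.

26


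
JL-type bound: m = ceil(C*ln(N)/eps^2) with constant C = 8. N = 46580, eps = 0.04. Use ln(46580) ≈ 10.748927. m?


ln(46580) ≈ 10.748927.
eps^2 = 0.04^2 = 0.0016.
C*ln(N)/eps^2 ≈ 8*10.748927/0.0016 ≈ 53744.635.
m = ceil(53744.635) = 53745.

53745


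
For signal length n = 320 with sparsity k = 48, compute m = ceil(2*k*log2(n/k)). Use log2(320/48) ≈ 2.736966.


log2(n/k) = log2(320/48) ≈ 2.736966.
2*k*log2(n/k) ≈ 2*48*2.736966 = 262.748736.
m = ceil(262.748736) = 263.

263


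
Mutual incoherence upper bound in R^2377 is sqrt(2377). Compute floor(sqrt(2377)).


48^2 = 2304 <= 2377 < 2401 = 49^2, so 48 <= sqrt(2377) < 49.
floor(sqrt(2377)) = 48.

48


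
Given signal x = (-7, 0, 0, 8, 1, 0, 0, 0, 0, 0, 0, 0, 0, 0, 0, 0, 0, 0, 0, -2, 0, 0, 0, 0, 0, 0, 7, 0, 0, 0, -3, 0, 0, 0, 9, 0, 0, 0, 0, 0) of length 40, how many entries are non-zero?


Non-zero positions: [0, 3, 4, 19, 26, 30, 34].
Sparsity = 7.

7


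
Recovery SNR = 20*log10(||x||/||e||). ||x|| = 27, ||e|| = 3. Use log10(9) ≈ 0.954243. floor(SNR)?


||x||/||e|| = 27/3 = 9.
log10(9) ≈ 0.954243.
20*log10(||x||/||e||) ≈ 20*0.954243 = 19.08486.
floor(19.08486) = 19.

19


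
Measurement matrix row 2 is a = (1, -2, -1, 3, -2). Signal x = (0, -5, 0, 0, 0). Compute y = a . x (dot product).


Non-zero terms: ['-2*-5']
Products: [10]
y = sum = 10.

10


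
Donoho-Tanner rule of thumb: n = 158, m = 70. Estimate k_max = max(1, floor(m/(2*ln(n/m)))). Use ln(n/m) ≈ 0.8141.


n/m = 158/70 = 79/35.
ln(n/m) ≈ 0.8141.
2*ln(n/m) ≈ 1.6282.
m/(2*ln(n/m)) ≈ 70/1.6282 ≈ 42.9923.
floor = 42.
k_max = max(1, 42) = 42.

42


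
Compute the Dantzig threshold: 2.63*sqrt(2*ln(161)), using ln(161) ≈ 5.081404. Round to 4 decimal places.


ln(161) ≈ 5.081404.
2*ln(n) ≈ 10.162808.
sqrt(2*ln(n)) ≈ sqrt(10.162808) ≈ 3.187916.
threshold ≈ 2.63*3.187916 = 8.38421908 ≈ 8.3842.

8.3842


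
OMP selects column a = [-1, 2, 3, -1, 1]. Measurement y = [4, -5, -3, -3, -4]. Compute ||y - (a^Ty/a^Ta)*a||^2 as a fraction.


a^T a = 16.
a^T y = -24.
coeff = -24/16 = -3/2.
||r||^2 = 39.

39


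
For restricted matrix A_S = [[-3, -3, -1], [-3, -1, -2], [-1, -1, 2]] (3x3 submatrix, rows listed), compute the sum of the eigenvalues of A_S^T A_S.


Sum of eigenvalues of A_S^T A_S = trace(A_S^T A_S) = sum of squared column norms of A_S.
A_S^T A_S diagonal: [19, 11, 9].
trace = 19 + 11 + 9 = 39.

39


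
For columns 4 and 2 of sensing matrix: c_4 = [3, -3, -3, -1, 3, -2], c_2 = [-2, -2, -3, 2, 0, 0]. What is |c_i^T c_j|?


Inner product: 3*-2 + -3*-2 + -3*-3 + -1*2 + 3*0 + -2*0
Products: [-6, 6, 9, -2, 0, 0]
Sum = 7.
|dot| = 7.

7


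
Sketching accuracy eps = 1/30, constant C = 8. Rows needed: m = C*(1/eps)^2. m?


1/eps = 30.
(1/eps)^2 = 900.
m = 8*900 = 7200.

7200


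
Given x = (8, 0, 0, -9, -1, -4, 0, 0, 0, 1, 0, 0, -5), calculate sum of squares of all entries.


Non-zero entries: [(0, 8), (3, -9), (4, -1), (5, -4), (9, 1), (12, -5)]
Squares: [64, 81, 1, 16, 1, 25]
||x||_2^2 = sum = 188.

188


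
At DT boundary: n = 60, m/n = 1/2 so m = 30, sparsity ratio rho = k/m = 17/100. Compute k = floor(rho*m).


m = 1/2*60 = 30.
rho = 17/100.
rho*m = 17/100*30 = 5.1.
k = floor(5.1) = 5.

5


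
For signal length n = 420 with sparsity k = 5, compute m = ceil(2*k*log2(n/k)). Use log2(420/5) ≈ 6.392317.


log2(n/k) = log2(420/5) ≈ 6.392317.
2*k*log2(n/k) ≈ 2*5*6.392317 = 63.92317.
m = ceil(63.92317) = 64.

64


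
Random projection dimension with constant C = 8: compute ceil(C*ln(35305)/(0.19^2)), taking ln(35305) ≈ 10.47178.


ln(35305) ≈ 10.47178.
eps^2 = 0.19^2 = 0.0361.
C*ln(N)/eps^2 ≈ 8*10.47178/0.0361 ≈ 2320.6161.
m = ceil(2320.6161) = 2321.

2321


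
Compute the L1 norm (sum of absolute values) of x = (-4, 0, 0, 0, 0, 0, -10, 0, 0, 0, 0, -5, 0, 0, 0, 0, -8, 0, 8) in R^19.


Non-zero entries: [(0, -4), (6, -10), (11, -5), (16, -8), (18, 8)]
Absolute values: [4, 10, 5, 8, 8]
||x||_1 = sum = 35.

35


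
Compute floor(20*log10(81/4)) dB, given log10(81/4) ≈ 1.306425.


||x||/||e|| = 81/4.
log10(81/4) ≈ 1.306425.
20*log10(||x||/||e||) ≈ 20*1.306425 = 26.1285.
floor(26.1285) = 26.

26


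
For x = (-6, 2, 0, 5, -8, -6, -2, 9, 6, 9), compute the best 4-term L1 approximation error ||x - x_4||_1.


Sorted |x_i| descending: [9, 9, 8, 6, 6, 6, 5, 2, 2, 0]
Keep top 4: [9, 9, 8, 6]
Tail entries: [6, 6, 5, 2, 2, 0]
L1 error = sum of tail = 21.

21


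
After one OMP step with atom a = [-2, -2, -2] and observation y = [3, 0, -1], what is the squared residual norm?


a^T a = 12.
a^T y = -4.
coeff = -4/12 = -1/3.
||r||^2 = 26/3.

26/3


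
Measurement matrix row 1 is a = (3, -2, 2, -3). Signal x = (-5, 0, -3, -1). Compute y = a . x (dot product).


Non-zero terms: ['3*-5', '2*-3', '-3*-1']
Products: [-15, -6, 3]
y = sum = -18.

-18


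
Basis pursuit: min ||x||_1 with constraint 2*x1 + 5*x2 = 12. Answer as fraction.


Axis intercepts:
  x1 = 6, x2 = 0: L1 = 6
  x1 = 0, x2 = 12/5: L1 = 12/5
x* = (0, 12/5)
||x*||_1 = 12/5.

12/5


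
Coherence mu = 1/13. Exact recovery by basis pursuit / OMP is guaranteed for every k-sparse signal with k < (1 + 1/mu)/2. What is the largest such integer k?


1/mu = 13.
1 + 1/mu = 14.
(1 + 1/mu)/2 = 7 is an integer and the inequality is strict, so k_max = 7 - 1 = 6.

6


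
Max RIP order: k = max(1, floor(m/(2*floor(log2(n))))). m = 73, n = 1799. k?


floor(log2(1799)) = 10.
2*10 = 20.
m/(2*floor(log2(n))) = 73/20 ≈ 3.65.
floor = 3.
k = max(1, 3) = 3.

3


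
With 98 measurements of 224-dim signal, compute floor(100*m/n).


100*m/n = 100*98/224 ≈ 43.75.
floor = 43.

43


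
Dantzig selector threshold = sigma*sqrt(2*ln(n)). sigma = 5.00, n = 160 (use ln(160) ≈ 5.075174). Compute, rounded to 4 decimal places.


ln(160) ≈ 5.075174.
2*ln(n) ≈ 10.150348.
sqrt(2*ln(n)) ≈ sqrt(10.150348) ≈ 3.185961.
threshold ≈ 5.00*3.185961 = 15.929805 ≈ 15.9298.

15.9298


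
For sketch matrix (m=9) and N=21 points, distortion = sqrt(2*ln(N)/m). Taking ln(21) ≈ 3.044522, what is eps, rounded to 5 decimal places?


ln(21) ≈ 3.044522.
2*ln(N)/m ≈ 2*3.044522/9 ≈ 0.67656044.
eps = sqrt(0.67656044) ≈ 0.8225329 ≈ 0.82253.

0.82253


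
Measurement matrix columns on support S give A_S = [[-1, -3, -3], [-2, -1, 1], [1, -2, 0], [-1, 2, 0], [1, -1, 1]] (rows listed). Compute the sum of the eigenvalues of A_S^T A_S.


Sum of eigenvalues of A_S^T A_S = trace(A_S^T A_S) = sum of squared column norms of A_S.
A_S^T A_S diagonal: [8, 19, 11].
trace = 8 + 19 + 11 = 38.

38


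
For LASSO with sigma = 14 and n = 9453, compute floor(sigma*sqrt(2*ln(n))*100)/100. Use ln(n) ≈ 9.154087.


ln(9453) ≈ 9.154087.
2*ln(n) ≈ 18.308174.
sqrt(2*ln(n)) ≈ sqrt(18.308174) ≈ 4.278805.
lambda ≈ 14*4.278805 = 59.90327.
floor(lambda*100)/100 = 59.90.

59.90
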